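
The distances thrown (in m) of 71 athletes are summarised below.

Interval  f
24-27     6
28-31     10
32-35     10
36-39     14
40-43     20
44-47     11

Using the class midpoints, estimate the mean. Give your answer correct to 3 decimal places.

Midpoints: 25.5, 29.5, 33.5, 37.5, 41.5, 45.5
Σfm = 6×25.5 + 10×29.5 + 10×33.5 + 14×37.5 + 20×41.5 + 11×45.5 = 2638.5
n = Σf = 71
Mean = 2638.5 / 71 = 37.1620

37.162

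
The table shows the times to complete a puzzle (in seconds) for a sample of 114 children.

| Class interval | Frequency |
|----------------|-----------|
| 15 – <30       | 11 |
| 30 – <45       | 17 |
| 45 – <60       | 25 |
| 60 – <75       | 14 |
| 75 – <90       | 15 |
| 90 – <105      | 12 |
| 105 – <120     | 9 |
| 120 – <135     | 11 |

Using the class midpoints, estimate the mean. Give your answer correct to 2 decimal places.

69.87

Midpoints: 22.5, 37.5, 52.5, 67.5, 82.5, 97.5, 112.5, 127.5
Σfm = 11×22.5 + 17×37.5 + 25×52.5 + 14×67.5 + 15×82.5 + 12×97.5 + 9×112.5 + 11×127.5 = 7965
n = Σf = 114
Mean = 7965 / 114 = 69.8684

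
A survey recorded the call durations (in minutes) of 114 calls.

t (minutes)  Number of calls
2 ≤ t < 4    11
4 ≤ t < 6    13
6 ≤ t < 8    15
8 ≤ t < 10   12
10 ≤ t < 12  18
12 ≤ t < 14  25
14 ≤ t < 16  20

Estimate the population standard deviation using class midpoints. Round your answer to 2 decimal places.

Midpoints: 3, 5, 7, 9, 11, 13, 15
n = 114, Σfm = 1134, mean = 9.9474
Σfm² = 13034
Σf(m − x̄)² = Σfm² − (Σfm)²/n = 13034 − 1134²/114 = 1753.6842
Population variance = 1753.6842 / 114 = 15.3832
Standard deviation = √15.3832 = 3.9221

3.92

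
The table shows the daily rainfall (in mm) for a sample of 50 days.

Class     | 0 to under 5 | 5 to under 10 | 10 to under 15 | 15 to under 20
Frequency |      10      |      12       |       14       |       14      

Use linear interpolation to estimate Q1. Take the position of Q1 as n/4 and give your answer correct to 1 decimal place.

6.0

Cumulative frequencies: 10, 22, 36, 50
n = 50; position = n/4 = 12.5.
This falls in the class 5 to under 10: L = 5, F = 10, f = 12, h = 5.
Lower quartile ≈ 5 + ((12.5 − 10) / 12) × 5 = 6.0417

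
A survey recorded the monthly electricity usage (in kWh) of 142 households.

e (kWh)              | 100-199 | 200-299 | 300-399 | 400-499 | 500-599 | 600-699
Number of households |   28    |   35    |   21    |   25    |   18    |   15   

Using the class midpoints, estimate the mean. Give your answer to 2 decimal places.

360.06

Midpoints: 149.5, 249.5, 349.5, 449.5, 549.5, 649.5
Σfm = 28×149.5 + 35×249.5 + 21×349.5 + 25×449.5 + 18×549.5 + 15×649.5 = 51129
n = Σf = 142
Mean = 51129 / 142 = 360.0634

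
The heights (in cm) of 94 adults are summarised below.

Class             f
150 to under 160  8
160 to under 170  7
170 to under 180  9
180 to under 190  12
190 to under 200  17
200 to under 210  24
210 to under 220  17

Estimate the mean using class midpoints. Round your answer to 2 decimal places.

192.34

Midpoints: 155, 165, 175, 185, 195, 205, 215
Σfm = 8×155 + 7×165 + 9×175 + 12×185 + 17×195 + 24×205 + 17×215 = 18080
n = Σf = 94
Mean = 18080 / 94 = 192.3404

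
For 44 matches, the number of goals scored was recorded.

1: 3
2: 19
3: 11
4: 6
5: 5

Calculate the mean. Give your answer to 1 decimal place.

2.8

Values: 1, 2, 3, 4, 5
Σfx = 3×1 + 19×2 + 11×3 + 6×4 + 5×5 = 123
n = Σf = 44
Mean = 123 / 44 = 2.7955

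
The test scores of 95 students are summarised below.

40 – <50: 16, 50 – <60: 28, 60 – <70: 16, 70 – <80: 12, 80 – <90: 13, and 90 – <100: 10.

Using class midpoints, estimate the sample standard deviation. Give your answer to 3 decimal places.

Midpoints: 45, 55, 65, 75, 85, 95
n = 95, Σfm = 6255, mean = 65.8421
Σfm² = 436375
Σf(m − x̄)² = Σfm² − (Σfm)²/n = 436375 − 6255²/95 = 24532.6316
Sample variance = 24532.6316 / 94 = 260.9854
Standard deviation = √260.9854 = 16.1550

16.155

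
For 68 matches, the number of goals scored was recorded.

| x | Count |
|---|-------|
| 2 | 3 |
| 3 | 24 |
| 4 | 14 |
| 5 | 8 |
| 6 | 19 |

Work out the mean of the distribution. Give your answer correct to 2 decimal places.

Values: 2, 3, 4, 5, 6
Σfx = 3×2 + 24×3 + 14×4 + 8×5 + 19×6 = 288
n = Σf = 68
Mean = 288 / 68 = 4.2353

4.24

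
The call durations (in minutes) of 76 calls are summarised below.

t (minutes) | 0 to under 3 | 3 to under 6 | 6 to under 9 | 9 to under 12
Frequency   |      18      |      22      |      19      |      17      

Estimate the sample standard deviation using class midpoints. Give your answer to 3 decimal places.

Midpoints: 1.5, 4.5, 7.5, 10.5
n = 76, Σfm = 447, mean = 5.8816
Σfm² = 3429
Σf(m − x̄)² = Σfm² − (Σfm)²/n = 3429 − 447²/76 = 799.9342
Sample variance = 799.9342 / 75 = 10.6658
Standard deviation = √10.6658 = 3.2659

3.266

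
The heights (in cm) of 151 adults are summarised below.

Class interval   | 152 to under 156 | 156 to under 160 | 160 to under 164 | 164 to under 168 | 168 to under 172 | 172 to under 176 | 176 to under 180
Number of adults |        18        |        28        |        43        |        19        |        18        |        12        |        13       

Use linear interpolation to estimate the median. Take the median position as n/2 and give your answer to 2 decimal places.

162.74

Cumulative frequencies: 18, 46, 89, 108, 126, 138, 151
n = 151; position = n/2 = 75.5.
This falls in the class 160 to under 164: L = 160, F = 46, f = 43, h = 4.
Median ≈ 160 + ((75.5 − 46) / 43) × 4 = 162.7442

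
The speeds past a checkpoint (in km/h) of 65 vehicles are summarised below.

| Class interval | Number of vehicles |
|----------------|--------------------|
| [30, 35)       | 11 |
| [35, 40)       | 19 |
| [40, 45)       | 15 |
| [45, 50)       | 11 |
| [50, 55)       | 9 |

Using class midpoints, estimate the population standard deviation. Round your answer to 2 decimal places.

6.44

Midpoints: 32.5, 37.5, 42.5, 47.5, 52.5
n = 65, Σfm = 2702.5, mean = 41.5769
Σfm² = 115056.25
Σf(m − x̄)² = Σfm² − (Σfm)²/n = 115056.25 − 2702.5²/65 = 2694.6154
Population variance = 2694.6154 / 65 = 41.4556
Standard deviation = √41.4556 = 6.4386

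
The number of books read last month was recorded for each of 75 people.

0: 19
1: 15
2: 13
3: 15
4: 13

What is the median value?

Cumulative frequencies: 19, 34, 47, 62, 75
n = 75, so the median is the value in position (n+1)/2 = 38.
Position 38 falls at value 2.

2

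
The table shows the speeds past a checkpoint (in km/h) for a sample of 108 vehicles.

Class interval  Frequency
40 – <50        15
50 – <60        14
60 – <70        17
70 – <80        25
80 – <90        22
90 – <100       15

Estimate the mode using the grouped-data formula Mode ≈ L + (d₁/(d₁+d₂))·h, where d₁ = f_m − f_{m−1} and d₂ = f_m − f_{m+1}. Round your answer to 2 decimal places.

77.27

Modal class: 70 – <80 (highest frequency 25).
d₁ = 25 − 17 = 8, d₂ = 25 − 22 = 3
Mode ≈ 70 + (8/(8+3)) × 10 = 70 + 7.2727 = 77.2727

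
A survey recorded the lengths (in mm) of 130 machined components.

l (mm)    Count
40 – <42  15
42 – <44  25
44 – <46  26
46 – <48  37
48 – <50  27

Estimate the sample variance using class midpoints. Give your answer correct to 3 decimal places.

Midpoints: 41, 43, 45, 47, 49
n = 130, Σfm = 5922, mean = 45.5538
Σfm² = 270650
Σf(m − x̄)² = Σfm² − (Σfm)²/n = 270650 − 5922²/130 = 880.1231
Sample variance = 880.1231 / 129 = 6.8227

6.823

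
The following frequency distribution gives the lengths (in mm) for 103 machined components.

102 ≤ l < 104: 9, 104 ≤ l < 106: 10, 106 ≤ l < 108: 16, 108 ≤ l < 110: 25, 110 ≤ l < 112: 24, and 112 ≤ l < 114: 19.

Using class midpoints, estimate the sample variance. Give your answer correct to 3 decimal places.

9.294

Midpoints: 103, 105, 107, 109, 111, 113
n = 103, Σfm = 11225, mean = 108.9806
Σfm² = 1224255
Σf(m − x̄)² = Σfm² − (Σfm)²/n = 1224255 − 11225²/103 = 947.9612
Sample variance = 947.9612 / 102 = 9.2937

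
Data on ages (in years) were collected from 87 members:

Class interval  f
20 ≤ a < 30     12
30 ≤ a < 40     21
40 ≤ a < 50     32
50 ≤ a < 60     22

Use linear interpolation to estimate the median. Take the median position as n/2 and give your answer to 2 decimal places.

43.28

Cumulative frequencies: 12, 33, 65, 87
n = 87; position = n/2 = 43.5.
This falls in the class 40 ≤ a < 50: L = 40, F = 33, f = 32, h = 10.
Median ≈ 40 + ((43.5 − 33) / 32) × 10 = 43.2812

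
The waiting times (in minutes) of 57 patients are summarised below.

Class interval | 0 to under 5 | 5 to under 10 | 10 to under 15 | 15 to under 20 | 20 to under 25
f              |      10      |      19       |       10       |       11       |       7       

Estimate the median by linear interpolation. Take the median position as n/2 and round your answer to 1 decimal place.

Cumulative frequencies: 10, 29, 39, 50, 57
n = 57; position = n/2 = 28.5.
This falls in the class 5 to under 10: L = 5, F = 10, f = 19, h = 5.
Median ≈ 5 + ((28.5 − 10) / 19) × 5 = 9.8684

9.9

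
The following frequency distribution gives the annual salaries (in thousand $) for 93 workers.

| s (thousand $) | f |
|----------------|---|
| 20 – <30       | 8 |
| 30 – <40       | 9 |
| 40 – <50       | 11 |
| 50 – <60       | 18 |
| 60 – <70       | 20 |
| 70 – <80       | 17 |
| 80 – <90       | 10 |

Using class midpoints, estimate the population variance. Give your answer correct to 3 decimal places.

Midpoints: 25, 35, 45, 55, 65, 75, 85
n = 93, Σfm = 5425, mean = 58.3333
Σfm² = 345125
Σf(m − x̄)² = Σfm² − (Σfm)²/n = 345125 − 5425²/93 = 28666.6667
Population variance = 28666.6667 / 93 = 308.2437

308.244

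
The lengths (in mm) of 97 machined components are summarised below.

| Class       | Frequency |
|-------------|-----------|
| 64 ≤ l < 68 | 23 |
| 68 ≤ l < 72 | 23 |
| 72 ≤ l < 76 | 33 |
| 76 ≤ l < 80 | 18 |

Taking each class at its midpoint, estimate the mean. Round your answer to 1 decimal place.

71.9

Midpoints: 66, 70, 74, 78
Σfm = 23×66 + 23×70 + 33×74 + 18×78 = 6974
n = Σf = 97
Mean = 6974 / 97 = 71.8969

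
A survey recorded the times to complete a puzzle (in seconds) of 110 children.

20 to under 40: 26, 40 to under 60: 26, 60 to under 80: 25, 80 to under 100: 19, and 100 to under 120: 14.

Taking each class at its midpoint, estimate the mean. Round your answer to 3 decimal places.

Midpoints: 30, 50, 70, 90, 110
Σfm = 26×30 + 26×50 + 25×70 + 19×90 + 14×110 = 7080
n = Σf = 110
Mean = 7080 / 110 = 64.3636

64.364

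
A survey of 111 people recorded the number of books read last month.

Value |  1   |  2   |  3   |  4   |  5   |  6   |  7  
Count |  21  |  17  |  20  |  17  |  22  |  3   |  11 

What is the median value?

Cumulative frequencies: 21, 38, 58, 75, 97, 100, 111
n = 111, so the median is the value in position (n+1)/2 = 56.
Position 56 falls at value 3.

3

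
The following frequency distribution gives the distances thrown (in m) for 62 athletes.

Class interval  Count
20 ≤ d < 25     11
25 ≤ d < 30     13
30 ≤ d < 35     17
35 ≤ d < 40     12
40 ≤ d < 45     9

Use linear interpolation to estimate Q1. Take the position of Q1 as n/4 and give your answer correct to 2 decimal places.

Cumulative frequencies: 11, 24, 41, 53, 62
n = 62; position = n/4 = 15.5.
This falls in the class 25 ≤ d < 30: L = 25, F = 11, f = 13, h = 5.
Lower quartile ≈ 25 + ((15.5 − 11) / 13) × 5 = 26.7308

26.73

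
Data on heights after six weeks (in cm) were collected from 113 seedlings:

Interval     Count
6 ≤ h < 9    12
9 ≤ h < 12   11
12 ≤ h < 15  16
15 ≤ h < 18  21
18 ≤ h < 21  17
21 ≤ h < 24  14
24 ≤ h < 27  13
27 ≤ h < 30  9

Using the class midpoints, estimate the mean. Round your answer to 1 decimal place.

Midpoints: 7.5, 10.5, 13.5, 16.5, 19.5, 22.5, 25.5, 28.5
Σfm = 12×7.5 + 11×10.5 + 16×13.5 + 21×16.5 + 17×19.5 + 14×22.5 + 13×25.5 + 9×28.5 = 2002.5
n = Σf = 113
Mean = 2002.5 / 113 = 17.7212

17.7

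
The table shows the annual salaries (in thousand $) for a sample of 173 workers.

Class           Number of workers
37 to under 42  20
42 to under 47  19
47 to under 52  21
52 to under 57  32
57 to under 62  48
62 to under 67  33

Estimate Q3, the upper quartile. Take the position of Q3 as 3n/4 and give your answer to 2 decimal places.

Cumulative frequencies: 20, 39, 60, 92, 140, 173
n = 173; position = 3n/4 = 129.75.
This falls in the class 57 to under 62: L = 57, F = 92, f = 48, h = 5.
Upper quartile ≈ 57 + ((129.75 − 92) / 48) × 5 = 60.9323

60.93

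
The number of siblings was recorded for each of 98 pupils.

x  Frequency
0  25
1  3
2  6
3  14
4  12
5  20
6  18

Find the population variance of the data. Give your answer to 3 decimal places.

Values: 0, 1, 2, 3, 4, 5, 6
n = 98, Σfx = 313, mean = 3.1939
Σfx² = 1493
Σf(x − x̄)² = Σfx² − (Σfx)²/n = 1493 − 313²/98 = 493.3163
Population variance = 493.3163 / 98 = 5.0338

5.034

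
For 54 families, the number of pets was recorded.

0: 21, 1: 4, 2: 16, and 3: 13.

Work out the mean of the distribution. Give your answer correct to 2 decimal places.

Values: 0, 1, 2, 3
Σfx = 21×0 + 4×1 + 16×2 + 13×3 = 75
n = Σf = 54
Mean = 75 / 54 = 1.3889

1.39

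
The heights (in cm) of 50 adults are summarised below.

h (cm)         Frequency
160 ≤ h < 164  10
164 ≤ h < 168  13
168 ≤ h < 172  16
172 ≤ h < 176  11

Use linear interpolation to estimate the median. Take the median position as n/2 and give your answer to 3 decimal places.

168.500

Cumulative frequencies: 10, 23, 39, 50
n = 50; position = n/2 = 25.
This falls in the class 168 ≤ h < 172: L = 168, F = 23, f = 16, h = 4.
Median ≈ 168 + ((25 − 23) / 16) × 4 = 168.5000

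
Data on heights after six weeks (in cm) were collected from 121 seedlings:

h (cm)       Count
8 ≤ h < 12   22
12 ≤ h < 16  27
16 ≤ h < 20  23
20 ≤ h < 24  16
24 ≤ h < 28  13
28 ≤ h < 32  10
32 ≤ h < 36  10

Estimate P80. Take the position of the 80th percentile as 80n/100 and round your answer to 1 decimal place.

26.7

Cumulative frequencies: 22, 49, 72, 88, 101, 111, 121
n = 121; position = 80n/100 = 96.8.
This falls in the class 24 ≤ h < 28: L = 24, F = 88, f = 13, h = 4.
80th percentile ≈ 24 + ((96.8 − 88) / 13) × 4 = 26.7077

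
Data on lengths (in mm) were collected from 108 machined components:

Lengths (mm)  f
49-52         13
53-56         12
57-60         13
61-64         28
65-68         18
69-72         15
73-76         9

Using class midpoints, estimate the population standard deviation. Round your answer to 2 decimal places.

7.07

Midpoints: 50.5, 54.5, 58.5, 62.5, 66.5, 70.5, 74.5
n = 108, Σfm = 6746, mean = 62.4630
Σfm² = 426767
Σf(m − x̄)² = Σfm² − (Σfm)²/n = 426767 − 6746²/108 = 5391.8519
Population variance = 5391.8519 / 108 = 49.9246
Standard deviation = √49.9246 = 7.0657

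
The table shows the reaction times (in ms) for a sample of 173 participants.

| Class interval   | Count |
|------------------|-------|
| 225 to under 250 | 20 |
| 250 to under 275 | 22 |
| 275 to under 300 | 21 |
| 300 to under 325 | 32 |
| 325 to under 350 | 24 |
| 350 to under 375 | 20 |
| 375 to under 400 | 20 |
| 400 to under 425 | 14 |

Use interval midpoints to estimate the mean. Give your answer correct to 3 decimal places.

320.448

Midpoints: 237.5, 262.5, 287.5, 312.5, 337.5, 362.5, 387.5, 412.5
Σfm = 20×237.5 + 22×262.5 + 21×287.5 + 32×312.5 + 24×337.5 + 20×362.5 + 20×387.5 + 14×412.5 = 55437.5
n = Σf = 173
Mean = 55437.5 / 173 = 320.4480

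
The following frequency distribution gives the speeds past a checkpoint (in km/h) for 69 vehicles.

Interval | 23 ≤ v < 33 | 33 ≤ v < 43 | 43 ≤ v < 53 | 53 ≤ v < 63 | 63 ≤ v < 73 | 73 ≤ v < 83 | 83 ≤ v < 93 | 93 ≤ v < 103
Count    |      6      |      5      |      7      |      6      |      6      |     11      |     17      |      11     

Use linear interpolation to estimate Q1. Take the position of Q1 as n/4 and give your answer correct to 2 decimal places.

Cumulative frequencies: 6, 11, 18, 24, 30, 41, 58, 69
n = 69; position = n/4 = 17.25.
This falls in the class 43 ≤ v < 53: L = 43, F = 11, f = 7, h = 10.
Lower quartile ≈ 43 + ((17.25 − 11) / 7) × 10 = 51.9286

51.93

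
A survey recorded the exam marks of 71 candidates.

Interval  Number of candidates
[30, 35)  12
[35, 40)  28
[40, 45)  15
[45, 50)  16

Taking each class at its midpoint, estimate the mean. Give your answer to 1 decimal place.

40.0

Midpoints: 32.5, 37.5, 42.5, 47.5
Σfm = 12×32.5 + 28×37.5 + 15×42.5 + 16×47.5 = 2837.5
n = Σf = 71
Mean = 2837.5 / 71 = 39.9648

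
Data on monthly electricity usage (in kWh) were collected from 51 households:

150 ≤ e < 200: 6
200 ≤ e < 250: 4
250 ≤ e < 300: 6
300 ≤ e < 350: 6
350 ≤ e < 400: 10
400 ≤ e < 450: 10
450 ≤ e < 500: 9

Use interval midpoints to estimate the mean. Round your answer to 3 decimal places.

Midpoints: 175, 225, 275, 325, 375, 425, 475
Σfm = 6×175 + 4×225 + 6×275 + 6×325 + 10×375 + 10×425 + 9×475 = 17825
n = Σf = 51
Mean = 17825 / 51 = 349.5098

349.510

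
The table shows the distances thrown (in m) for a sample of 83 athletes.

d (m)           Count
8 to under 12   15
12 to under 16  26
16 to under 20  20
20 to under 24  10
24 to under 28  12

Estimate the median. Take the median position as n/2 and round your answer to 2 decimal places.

16.10

Cumulative frequencies: 15, 41, 61, 71, 83
n = 83; position = n/2 = 41.5.
This falls in the class 16 to under 20: L = 16, F = 41, f = 20, h = 4.
Median ≈ 16 + ((41.5 − 41) / 20) × 4 = 16.1000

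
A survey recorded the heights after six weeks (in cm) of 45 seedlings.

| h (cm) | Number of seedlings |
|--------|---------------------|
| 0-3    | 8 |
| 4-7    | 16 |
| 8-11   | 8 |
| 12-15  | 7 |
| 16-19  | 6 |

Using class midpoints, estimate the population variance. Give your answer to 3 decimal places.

26.754

Midpoints: 1.5, 5.5, 9.5, 13.5, 17.5
n = 45, Σfm = 375.5, mean = 8.3444
Σfm² = 4337.25
Σf(m − x̄)² = Σfm² − (Σfm)²/n = 4337.25 − 375.5²/45 = 1203.9111
Population variance = 1203.9111 / 45 = 26.7536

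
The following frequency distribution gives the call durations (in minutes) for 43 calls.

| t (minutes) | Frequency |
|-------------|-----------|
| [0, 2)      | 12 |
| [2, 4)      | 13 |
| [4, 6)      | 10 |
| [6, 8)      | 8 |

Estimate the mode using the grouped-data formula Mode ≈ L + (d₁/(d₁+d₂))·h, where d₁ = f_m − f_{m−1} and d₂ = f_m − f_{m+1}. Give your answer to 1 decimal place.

Modal class: [2, 4) (highest frequency 13).
d₁ = 13 − 12 = 1, d₂ = 13 − 10 = 3
Mode ≈ 2 + (1/(1+3)) × 2 = 2 + 0.5000 = 2.5000

2.5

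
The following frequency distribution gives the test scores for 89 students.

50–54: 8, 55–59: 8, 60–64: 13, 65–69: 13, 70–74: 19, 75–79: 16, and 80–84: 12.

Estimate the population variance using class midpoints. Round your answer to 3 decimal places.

Midpoints: 52, 57, 62, 67, 72, 77, 82
n = 89, Σfm = 6133, mean = 68.9101
Σfm² = 430001
Σf(m − x̄)² = Σfm² − (Σfm)²/n = 430001 − 6133²/89 = 7375.2809
Population variance = 7375.2809 / 89 = 82.8683

82.868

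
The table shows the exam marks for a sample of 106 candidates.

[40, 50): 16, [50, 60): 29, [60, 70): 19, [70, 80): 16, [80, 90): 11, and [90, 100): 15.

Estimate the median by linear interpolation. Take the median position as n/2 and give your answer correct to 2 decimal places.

Cumulative frequencies: 16, 45, 64, 80, 91, 106
n = 106; position = n/2 = 53.
This falls in the class [60, 70): L = 60, F = 45, f = 19, h = 10.
Median ≈ 60 + ((53 − 45) / 19) × 10 = 64.2105

64.21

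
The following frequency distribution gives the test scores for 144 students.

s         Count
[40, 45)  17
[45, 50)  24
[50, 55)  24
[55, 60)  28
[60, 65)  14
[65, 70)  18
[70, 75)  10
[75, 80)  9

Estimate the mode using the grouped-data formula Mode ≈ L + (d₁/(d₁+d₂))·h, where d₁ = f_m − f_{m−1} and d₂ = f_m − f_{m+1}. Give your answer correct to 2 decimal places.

56.11

Modal class: [55, 60) (highest frequency 28).
d₁ = 28 − 24 = 4, d₂ = 28 − 14 = 14
Mode ≈ 55 + (4/(4+14)) × 5 = 55 + 1.1111 = 56.1111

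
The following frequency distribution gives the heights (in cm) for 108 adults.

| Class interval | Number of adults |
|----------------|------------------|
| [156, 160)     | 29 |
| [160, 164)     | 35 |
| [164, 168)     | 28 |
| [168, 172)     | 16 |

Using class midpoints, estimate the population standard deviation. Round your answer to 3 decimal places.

Midpoints: 158, 162, 166, 170
n = 108, Σfm = 17620, mean = 163.1481
Σfm² = 2876464
Σf(m − x̄)² = Σfm² − (Σfm)²/n = 2876464 − 17620²/108 = 1793.6296
Population variance = 1793.6296 / 108 = 16.6077
Standard deviation = √16.6077 = 4.0753

4.075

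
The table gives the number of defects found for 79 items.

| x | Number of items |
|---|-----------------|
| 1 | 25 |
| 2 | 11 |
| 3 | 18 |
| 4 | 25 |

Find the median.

Cumulative frequencies: 25, 36, 54, 79
n = 79, so the median is the value in position (n+1)/2 = 40.
Position 40 falls at value 3.

3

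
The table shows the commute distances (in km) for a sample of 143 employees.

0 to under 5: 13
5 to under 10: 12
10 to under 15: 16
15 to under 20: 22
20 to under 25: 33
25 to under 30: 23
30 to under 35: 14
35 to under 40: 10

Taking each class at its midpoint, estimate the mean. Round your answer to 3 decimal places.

Midpoints: 2.5, 7.5, 12.5, 17.5, 22.5, 27.5, 32.5, 37.5
Σfm = 13×2.5 + 12×7.5 + 16×12.5 + 22×17.5 + 33×22.5 + 23×27.5 + 14×32.5 + 10×37.5 = 2912.5
n = Σf = 143
Mean = 2912.5 / 143 = 20.3671

20.367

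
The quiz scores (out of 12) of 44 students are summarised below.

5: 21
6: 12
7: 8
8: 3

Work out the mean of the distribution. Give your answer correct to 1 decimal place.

5.8

Values: 5, 6, 7, 8
Σfx = 21×5 + 12×6 + 8×7 + 3×8 = 257
n = Σf = 44
Mean = 257 / 44 = 5.8409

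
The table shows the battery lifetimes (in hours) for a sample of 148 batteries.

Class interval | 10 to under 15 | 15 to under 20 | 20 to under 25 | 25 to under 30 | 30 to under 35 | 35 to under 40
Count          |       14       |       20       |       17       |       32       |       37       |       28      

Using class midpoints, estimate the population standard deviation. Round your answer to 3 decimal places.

Midpoints: 12.5, 17.5, 22.5, 27.5, 32.5, 37.5
n = 148, Σfm = 4040, mean = 27.2973
Σfm² = 119575
Σf(m − x̄)² = Σfm² − (Σfm)²/n = 119575 − 4040²/148 = 9293.9189
Population variance = 9293.9189 / 148 = 62.7967
Standard deviation = √62.7967 = 7.9244

7.924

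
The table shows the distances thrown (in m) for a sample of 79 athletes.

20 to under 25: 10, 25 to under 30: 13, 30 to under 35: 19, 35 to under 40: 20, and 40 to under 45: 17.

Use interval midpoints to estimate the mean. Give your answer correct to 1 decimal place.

Midpoints: 22.5, 27.5, 32.5, 37.5, 42.5
Σfm = 10×22.5 + 13×27.5 + 19×32.5 + 20×37.5 + 17×42.5 = 2672.5
n = Σf = 79
Mean = 2672.5 / 79 = 33.8291

33.8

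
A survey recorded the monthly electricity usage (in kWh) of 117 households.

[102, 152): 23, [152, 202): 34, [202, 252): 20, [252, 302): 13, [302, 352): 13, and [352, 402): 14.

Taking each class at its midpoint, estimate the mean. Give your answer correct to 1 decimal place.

Midpoints: 127, 177, 227, 277, 327, 377
Σfm = 23×127 + 34×177 + 20×227 + 13×277 + 13×327 + 14×377 = 26609
n = Σf = 117
Mean = 26609 / 117 = 227.4274

227.4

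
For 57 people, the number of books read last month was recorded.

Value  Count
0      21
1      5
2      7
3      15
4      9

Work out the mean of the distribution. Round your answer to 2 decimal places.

1.75

Values: 0, 1, 2, 3, 4
Σfx = 21×0 + 5×1 + 7×2 + 15×3 + 9×4 = 100
n = Σf = 57
Mean = 100 / 57 = 1.7544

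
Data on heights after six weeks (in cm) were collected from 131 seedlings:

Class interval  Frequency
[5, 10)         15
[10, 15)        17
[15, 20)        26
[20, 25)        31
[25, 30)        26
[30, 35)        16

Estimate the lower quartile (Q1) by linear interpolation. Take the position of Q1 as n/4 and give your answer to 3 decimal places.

Cumulative frequencies: 15, 32, 58, 89, 115, 131
n = 131; position = n/4 = 32.75.
This falls in the class [15, 20): L = 15, F = 32, f = 26, h = 5.
Lower quartile ≈ 15 + ((32.75 − 32) / 26) × 5 = 15.1442

15.144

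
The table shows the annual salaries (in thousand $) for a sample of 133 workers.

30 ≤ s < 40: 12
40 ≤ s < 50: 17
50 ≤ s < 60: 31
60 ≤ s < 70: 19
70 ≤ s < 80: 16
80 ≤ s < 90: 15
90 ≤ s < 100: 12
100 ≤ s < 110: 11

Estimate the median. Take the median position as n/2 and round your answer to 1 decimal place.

63.4

Cumulative frequencies: 12, 29, 60, 79, 95, 110, 122, 133
n = 133; position = n/2 = 66.5.
This falls in the class 60 ≤ s < 70: L = 60, F = 60, f = 19, h = 10.
Median ≈ 60 + ((66.5 − 60) / 19) × 10 = 63.4211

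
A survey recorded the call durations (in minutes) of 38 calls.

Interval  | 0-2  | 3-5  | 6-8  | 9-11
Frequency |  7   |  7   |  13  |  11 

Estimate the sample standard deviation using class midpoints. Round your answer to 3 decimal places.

Midpoints: 1, 4, 7, 10
n = 38, Σfm = 236, mean = 6.2105
Σfm² = 1856
Σf(m − x̄)² = Σfm² − (Σfm)²/n = 1856 − 236²/38 = 390.3158
Sample variance = 390.3158 / 37 = 10.5491
Standard deviation = √10.5491 = 3.2479

3.248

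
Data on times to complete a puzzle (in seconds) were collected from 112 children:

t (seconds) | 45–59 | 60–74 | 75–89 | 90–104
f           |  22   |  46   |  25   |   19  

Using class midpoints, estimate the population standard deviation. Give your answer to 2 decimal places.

Midpoints: 52, 67, 82, 97
n = 112, Σfm = 8119, mean = 72.4911
Σfm² = 612853
Σf(m − x̄)² = Σfm² − (Σfm)²/n = 612853 − 8119²/112 = 24297.9911
Population variance = 24297.9911 / 112 = 216.9463
Standard deviation = √216.9463 = 14.7291

14.73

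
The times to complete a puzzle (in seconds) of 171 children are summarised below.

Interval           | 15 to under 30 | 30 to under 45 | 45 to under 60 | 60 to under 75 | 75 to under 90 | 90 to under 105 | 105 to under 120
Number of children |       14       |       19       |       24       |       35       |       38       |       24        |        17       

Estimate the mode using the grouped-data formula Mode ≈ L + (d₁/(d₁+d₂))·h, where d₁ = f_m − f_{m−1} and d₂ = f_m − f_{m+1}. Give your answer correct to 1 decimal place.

77.6

Modal class: 75 to under 90 (highest frequency 38).
d₁ = 38 − 35 = 3, d₂ = 38 − 24 = 14
Mode ≈ 75 + (3/(3+14)) × 15 = 75 + 2.6471 = 77.6471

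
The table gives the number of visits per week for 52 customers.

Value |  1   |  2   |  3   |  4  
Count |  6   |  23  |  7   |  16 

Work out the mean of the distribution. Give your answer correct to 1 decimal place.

2.6

Values: 1, 2, 3, 4
Σfx = 6×1 + 23×2 + 7×3 + 16×4 = 137
n = Σf = 52
Mean = 137 / 52 = 2.6346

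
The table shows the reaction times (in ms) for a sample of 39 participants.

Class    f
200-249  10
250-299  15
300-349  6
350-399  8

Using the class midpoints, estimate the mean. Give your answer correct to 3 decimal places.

289.885

Midpoints: 224.5, 274.5, 324.5, 374.5
Σfm = 10×224.5 + 15×274.5 + 6×324.5 + 8×374.5 = 11305.5
n = Σf = 39
Mean = 11305.5 / 39 = 289.8846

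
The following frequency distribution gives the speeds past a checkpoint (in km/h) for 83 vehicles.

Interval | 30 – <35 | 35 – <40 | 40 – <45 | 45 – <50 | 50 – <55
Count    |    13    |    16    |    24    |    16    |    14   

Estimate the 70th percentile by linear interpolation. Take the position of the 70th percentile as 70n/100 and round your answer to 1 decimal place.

Cumulative frequencies: 13, 29, 53, 69, 83
n = 83; position = 70n/100 = 58.1.
This falls in the class 45 – <50: L = 45, F = 53, f = 16, h = 5.
70th percentile ≈ 45 + ((58.1 − 53) / 16) × 5 = 46.5938

46.6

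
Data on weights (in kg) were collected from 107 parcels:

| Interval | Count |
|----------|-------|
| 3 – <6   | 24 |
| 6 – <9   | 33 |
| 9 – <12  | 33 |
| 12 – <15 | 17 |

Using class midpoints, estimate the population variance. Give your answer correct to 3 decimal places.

Midpoints: 4.5, 7.5, 10.5, 13.5
n = 107, Σfm = 931.5, mean = 8.7056
Σfm² = 9078.75
Σf(m − x̄)² = Σfm² − (Σfm)²/n = 9078.75 − 931.5²/107 = 969.4766
Population variance = 969.4766 / 107 = 9.0605

9.061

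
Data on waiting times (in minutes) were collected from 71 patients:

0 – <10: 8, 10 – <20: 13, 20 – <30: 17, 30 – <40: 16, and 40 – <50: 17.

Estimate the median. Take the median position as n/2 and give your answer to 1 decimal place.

28.5

Cumulative frequencies: 8, 21, 38, 54, 71
n = 71; position = n/2 = 35.5.
This falls in the class 20 – <30: L = 20, F = 21, f = 17, h = 10.
Median ≈ 20 + ((35.5 − 21) / 17) × 10 = 28.5294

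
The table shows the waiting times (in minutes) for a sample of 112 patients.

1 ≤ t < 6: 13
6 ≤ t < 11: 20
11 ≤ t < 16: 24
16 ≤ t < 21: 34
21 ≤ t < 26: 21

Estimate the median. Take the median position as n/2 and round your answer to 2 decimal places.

Cumulative frequencies: 13, 33, 57, 91, 112
n = 112; position = n/2 = 56.
This falls in the class 11 ≤ t < 16: L = 11, F = 33, f = 24, h = 5.
Median ≈ 11 + ((56 − 33) / 24) × 5 = 15.7917

15.79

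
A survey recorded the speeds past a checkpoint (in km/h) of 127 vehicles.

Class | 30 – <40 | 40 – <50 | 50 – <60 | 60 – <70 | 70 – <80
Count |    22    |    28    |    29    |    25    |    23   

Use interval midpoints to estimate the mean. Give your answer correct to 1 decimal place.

54.9

Midpoints: 35, 45, 55, 65, 75
Σfm = 22×35 + 28×45 + 29×55 + 25×65 + 23×75 = 6975
n = Σf = 127
Mean = 6975 / 127 = 54.9213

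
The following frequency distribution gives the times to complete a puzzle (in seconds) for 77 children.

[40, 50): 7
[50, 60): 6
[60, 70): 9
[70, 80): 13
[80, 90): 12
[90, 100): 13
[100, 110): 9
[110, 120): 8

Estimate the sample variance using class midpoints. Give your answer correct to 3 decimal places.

433.835

Midpoints: 45, 55, 65, 75, 85, 95, 105, 115
n = 77, Σfm = 6325, mean = 82.1429
Σfm² = 552525
Σf(m − x̄)² = Σfm² − (Σfm)²/n = 552525 − 6325²/77 = 32971.4286
Sample variance = 32971.4286 / 76 = 433.8346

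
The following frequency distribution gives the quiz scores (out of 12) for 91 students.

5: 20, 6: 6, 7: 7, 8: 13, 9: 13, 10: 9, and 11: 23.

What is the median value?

8

Cumulative frequencies: 20, 26, 33, 46, 59, 68, 91
n = 91, so the median is the value in position (n+1)/2 = 46.
Position 46 falls at value 8.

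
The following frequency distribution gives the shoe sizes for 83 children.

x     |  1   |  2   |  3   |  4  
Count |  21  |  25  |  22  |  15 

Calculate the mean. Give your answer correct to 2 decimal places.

Values: 1, 2, 3, 4
Σfx = 21×1 + 25×2 + 22×3 + 15×4 = 197
n = Σf = 83
Mean = 197 / 83 = 2.3735

2.37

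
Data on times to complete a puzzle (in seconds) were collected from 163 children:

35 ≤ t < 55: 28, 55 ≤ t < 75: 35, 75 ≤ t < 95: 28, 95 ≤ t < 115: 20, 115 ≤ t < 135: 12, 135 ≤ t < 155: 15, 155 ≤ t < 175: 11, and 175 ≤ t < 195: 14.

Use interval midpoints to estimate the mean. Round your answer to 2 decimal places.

98.74

Midpoints: 45, 65, 85, 105, 125, 145, 165, 185
Σfm = 28×45 + 35×65 + 28×85 + 20×105 + 12×125 + 15×145 + 11×165 + 14×185 = 16095
n = Σf = 163
Mean = 16095 / 163 = 98.7423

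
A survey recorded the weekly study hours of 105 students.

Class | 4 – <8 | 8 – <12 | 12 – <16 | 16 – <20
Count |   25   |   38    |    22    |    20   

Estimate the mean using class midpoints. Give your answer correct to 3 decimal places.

11.410

Midpoints: 6, 10, 14, 18
Σfm = 25×6 + 38×10 + 22×14 + 20×18 = 1198
n = Σf = 105
Mean = 1198 / 105 = 11.4095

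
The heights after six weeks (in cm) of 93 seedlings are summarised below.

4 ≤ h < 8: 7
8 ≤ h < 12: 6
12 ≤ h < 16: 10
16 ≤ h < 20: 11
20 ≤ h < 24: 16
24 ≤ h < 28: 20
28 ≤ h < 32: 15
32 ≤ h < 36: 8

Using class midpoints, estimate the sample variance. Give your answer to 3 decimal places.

Midpoints: 6, 10, 14, 18, 22, 26, 30, 34
n = 93, Σfm = 2034, mean = 21.8710
Σfm² = 50388
Σf(m − x̄)² = Σfm² − (Σfm)²/n = 50388 − 2034²/93 = 5902.4516
Sample variance = 5902.4516 / 92 = 64.1571

64.157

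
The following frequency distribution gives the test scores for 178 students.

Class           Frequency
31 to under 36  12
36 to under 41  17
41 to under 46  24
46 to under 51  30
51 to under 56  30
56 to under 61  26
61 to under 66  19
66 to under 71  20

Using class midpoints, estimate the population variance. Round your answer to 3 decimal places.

Midpoints: 33.5, 38.5, 43.5, 48.5, 53.5, 58.5, 63.5, 68.5
n = 178, Σfm = 9258, mean = 52.0112
Σfm² = 499950.5
Σf(m − x̄)² = Σfm² − (Σfm)²/n = 499950.5 − 9258²/178 = 18430.4775
Population variance = 18430.4775 / 178 = 103.5420

103.542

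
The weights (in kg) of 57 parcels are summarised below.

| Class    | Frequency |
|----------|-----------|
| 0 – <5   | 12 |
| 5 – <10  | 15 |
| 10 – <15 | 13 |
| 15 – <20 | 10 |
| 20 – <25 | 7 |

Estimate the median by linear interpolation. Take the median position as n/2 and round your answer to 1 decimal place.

10.6

Cumulative frequencies: 12, 27, 40, 50, 57
n = 57; position = n/2 = 28.5.
This falls in the class 10 – <15: L = 10, F = 27, f = 13, h = 5.
Median ≈ 10 + ((28.5 − 27) / 13) × 5 = 10.5769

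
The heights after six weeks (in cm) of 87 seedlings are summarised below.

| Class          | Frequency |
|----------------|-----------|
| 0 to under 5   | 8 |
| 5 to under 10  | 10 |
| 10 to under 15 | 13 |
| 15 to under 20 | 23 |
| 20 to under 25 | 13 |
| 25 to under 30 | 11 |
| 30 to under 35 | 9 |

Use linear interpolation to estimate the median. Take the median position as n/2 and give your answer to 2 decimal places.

Cumulative frequencies: 8, 18, 31, 54, 67, 78, 87
n = 87; position = n/2 = 43.5.
This falls in the class 15 to under 20: L = 15, F = 31, f = 23, h = 5.
Median ≈ 15 + ((43.5 − 31) / 23) × 5 = 17.7174

17.72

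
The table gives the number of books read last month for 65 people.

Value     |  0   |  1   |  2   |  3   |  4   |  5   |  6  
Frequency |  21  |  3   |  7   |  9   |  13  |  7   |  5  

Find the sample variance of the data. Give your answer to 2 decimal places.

Values: 0, 1, 2, 3, 4, 5, 6
n = 65, Σfx = 161, mean = 2.4769
Σfx² = 675
Σf(x − x̄)² = Σfx² − (Σfx)²/n = 675 − 161²/65 = 276.2154
Sample variance = 276.2154 / 64 = 4.3159

4.32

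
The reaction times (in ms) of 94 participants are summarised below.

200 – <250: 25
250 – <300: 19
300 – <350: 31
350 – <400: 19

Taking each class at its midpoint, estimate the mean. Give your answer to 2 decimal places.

298.40

Midpoints: 225, 275, 325, 375
Σfm = 25×225 + 19×275 + 31×325 + 19×375 = 28050
n = Σf = 94
Mean = 28050 / 94 = 298.4043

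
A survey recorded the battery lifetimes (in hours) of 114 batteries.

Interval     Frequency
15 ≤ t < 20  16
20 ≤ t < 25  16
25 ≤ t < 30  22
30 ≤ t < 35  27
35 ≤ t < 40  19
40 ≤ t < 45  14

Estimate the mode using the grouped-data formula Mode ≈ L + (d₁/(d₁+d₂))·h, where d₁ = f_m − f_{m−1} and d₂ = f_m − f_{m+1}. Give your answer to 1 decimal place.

Modal class: 30 ≤ t < 35 (highest frequency 27).
d₁ = 27 − 22 = 5, d₂ = 27 − 19 = 8
Mode ≈ 30 + (5/(5+8)) × 5 = 30 + 1.9231 = 31.9231

31.9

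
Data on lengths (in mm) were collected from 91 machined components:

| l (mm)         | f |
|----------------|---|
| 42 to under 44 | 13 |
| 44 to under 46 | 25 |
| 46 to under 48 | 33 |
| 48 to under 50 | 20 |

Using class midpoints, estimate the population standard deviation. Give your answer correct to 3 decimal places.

1.949

Midpoints: 43, 45, 47, 49
n = 91, Σfm = 4215, mean = 46.3187
Σfm² = 195579
Σf(m − x̄)² = Σfm² − (Σfm)²/n = 195579 − 4215²/91 = 345.7582
Population variance = 345.7582 / 91 = 3.7995
Standard deviation = √3.7995 = 1.9492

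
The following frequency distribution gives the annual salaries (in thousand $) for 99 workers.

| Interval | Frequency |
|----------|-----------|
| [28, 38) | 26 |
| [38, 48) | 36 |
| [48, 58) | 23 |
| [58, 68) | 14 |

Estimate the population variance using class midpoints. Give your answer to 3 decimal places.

Midpoints: 33, 43, 53, 63
n = 99, Σfm = 4507, mean = 45.5253
Σfm² = 215051
Σf(m − x̄)² = Σfm² − (Σfm)²/n = 215051 − 4507²/99 = 9868.6869
Population variance = 9868.6869 / 99 = 99.6837

99.684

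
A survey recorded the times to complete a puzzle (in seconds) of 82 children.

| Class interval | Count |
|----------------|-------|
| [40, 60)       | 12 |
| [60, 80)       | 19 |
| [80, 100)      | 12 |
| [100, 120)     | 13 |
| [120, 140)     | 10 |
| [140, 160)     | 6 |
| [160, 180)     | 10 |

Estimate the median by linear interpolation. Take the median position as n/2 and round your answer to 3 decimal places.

96.667

Cumulative frequencies: 12, 31, 43, 56, 66, 72, 82
n = 82; position = n/2 = 41.
This falls in the class [80, 100): L = 80, F = 31, f = 12, h = 20.
Median ≈ 80 + ((41 − 31) / 12) × 20 = 96.6667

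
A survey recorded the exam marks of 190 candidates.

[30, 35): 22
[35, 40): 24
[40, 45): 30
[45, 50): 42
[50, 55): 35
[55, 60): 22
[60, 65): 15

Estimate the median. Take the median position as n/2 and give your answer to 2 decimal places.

47.26

Cumulative frequencies: 22, 46, 76, 118, 153, 175, 190
n = 190; position = n/2 = 95.
This falls in the class [45, 50): L = 45, F = 76, f = 42, h = 5.
Median ≈ 45 + ((95 − 76) / 42) × 5 = 47.2619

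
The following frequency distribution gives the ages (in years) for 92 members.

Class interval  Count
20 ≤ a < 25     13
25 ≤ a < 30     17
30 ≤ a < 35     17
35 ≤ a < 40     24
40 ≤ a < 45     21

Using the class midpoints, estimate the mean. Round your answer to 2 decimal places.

33.75

Midpoints: 22.5, 27.5, 32.5, 37.5, 42.5
Σfm = 13×22.5 + 17×27.5 + 17×32.5 + 24×37.5 + 21×42.5 = 3105
n = Σf = 92
Mean = 3105 / 92 = 33.7500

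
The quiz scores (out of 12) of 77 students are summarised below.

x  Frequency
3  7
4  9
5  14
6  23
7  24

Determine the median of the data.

6

Cumulative frequencies: 7, 16, 30, 53, 77
n = 77, so the median is the value in position (n+1)/2 = 39.
Position 39 falls at value 6.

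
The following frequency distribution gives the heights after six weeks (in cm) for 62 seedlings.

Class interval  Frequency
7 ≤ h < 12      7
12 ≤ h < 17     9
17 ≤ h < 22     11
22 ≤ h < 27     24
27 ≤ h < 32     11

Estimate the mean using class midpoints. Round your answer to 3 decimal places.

Midpoints: 9.5, 14.5, 19.5, 24.5, 29.5
Σfm = 7×9.5 + 9×14.5 + 11×19.5 + 24×24.5 + 11×29.5 = 1324
n = Σf = 62
Mean = 1324 / 62 = 21.3548

21.355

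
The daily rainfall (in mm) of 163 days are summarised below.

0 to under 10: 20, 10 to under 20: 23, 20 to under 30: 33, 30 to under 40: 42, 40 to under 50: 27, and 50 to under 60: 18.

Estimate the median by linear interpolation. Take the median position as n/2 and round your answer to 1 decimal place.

31.3

Cumulative frequencies: 20, 43, 76, 118, 145, 163
n = 163; position = n/2 = 81.5.
This falls in the class 30 to under 40: L = 30, F = 76, f = 42, h = 10.
Median ≈ 30 + ((81.5 − 76) / 42) × 10 = 31.3095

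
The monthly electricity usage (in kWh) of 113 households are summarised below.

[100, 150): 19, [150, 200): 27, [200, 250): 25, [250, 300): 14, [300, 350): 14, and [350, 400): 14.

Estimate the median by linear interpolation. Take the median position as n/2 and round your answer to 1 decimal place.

Cumulative frequencies: 19, 46, 71, 85, 99, 113
n = 113; position = n/2 = 56.5.
This falls in the class [200, 250): L = 200, F = 46, f = 25, h = 50.
Median ≈ 200 + ((56.5 − 46) / 25) × 50 = 221.0000

221.0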